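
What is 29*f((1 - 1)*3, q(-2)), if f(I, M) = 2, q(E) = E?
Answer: 58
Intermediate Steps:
29*f((1 - 1)*3, q(-2)) = 29*2 = 58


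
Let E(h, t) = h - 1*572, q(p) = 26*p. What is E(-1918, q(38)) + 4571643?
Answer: 4569153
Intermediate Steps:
E(h, t) = -572 + h (E(h, t) = h - 572 = -572 + h)
E(-1918, q(38)) + 4571643 = (-572 - 1918) + 4571643 = -2490 + 4571643 = 4569153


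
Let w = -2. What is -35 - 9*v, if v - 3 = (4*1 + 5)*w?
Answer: 100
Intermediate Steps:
v = -15 (v = 3 + (4*1 + 5)*(-2) = 3 + (4 + 5)*(-2) = 3 + 9*(-2) = 3 - 18 = -15)
-35 - 9*v = -35 - 9*(-15) = -35 + 135 = 100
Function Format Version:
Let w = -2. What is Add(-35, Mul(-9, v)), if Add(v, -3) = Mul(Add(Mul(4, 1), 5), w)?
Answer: 100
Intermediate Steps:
v = -15 (v = Add(3, Mul(Add(Mul(4, 1), 5), -2)) = Add(3, Mul(Add(4, 5), -2)) = Add(3, Mul(9, -2)) = Add(3, -18) = -15)
Add(-35, Mul(-9, v)) = Add(-35, Mul(-9, -15)) = Add(-35, 135) = 100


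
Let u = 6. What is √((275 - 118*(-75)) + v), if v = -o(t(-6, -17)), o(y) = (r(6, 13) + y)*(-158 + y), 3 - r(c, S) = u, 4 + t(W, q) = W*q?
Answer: 5*√593 ≈ 121.76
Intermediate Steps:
t(W, q) = -4 + W*q
r(c, S) = -3 (r(c, S) = 3 - 1*6 = 3 - 6 = -3)
o(y) = (-158 + y)*(-3 + y) (o(y) = (-3 + y)*(-158 + y) = (-158 + y)*(-3 + y))
v = 5700 (v = -(474 + (-4 - 6*(-17))² - 161*(-4 - 6*(-17))) = -(474 + (-4 + 102)² - 161*(-4 + 102)) = -(474 + 98² - 161*98) = -(474 + 9604 - 15778) = -1*(-5700) = 5700)
√((275 - 118*(-75)) + v) = √((275 - 118*(-75)) + 5700) = √((275 + 8850) + 5700) = √(9125 + 5700) = √14825 = 5*√593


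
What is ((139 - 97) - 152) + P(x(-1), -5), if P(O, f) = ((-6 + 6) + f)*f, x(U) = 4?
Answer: -85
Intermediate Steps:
P(O, f) = f² (P(O, f) = (0 + f)*f = f*f = f²)
((139 - 97) - 152) + P(x(-1), -5) = ((139 - 97) - 152) + (-5)² = (42 - 152) + 25 = -110 + 25 = -85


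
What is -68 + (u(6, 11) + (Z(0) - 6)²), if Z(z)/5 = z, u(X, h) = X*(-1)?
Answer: -38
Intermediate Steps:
u(X, h) = -X
Z(z) = 5*z
-68 + (u(6, 11) + (Z(0) - 6)²) = -68 + (-1*6 + (5*0 - 6)²) = -68 + (-6 + (0 - 6)²) = -68 + (-6 + (-6)²) = -68 + (-6 + 36) = -68 + 30 = -38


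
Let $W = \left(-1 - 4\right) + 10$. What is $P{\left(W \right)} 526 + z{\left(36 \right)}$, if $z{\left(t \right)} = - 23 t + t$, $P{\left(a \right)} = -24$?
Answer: $-13416$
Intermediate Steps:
$W = 5$ ($W = -5 + 10 = 5$)
$z{\left(t \right)} = - 22 t$
$P{\left(W \right)} 526 + z{\left(36 \right)} = \left(-24\right) 526 - 792 = -12624 - 792 = -13416$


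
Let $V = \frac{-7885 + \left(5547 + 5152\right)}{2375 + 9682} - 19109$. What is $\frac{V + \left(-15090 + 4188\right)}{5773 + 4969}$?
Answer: $- \frac{120613271}{43172098} \approx -2.7938$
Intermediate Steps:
$V = - \frac{76798133}{4019}$ ($V = \frac{-7885 + 10699}{12057} - 19109 = 2814 \cdot \frac{1}{12057} - 19109 = \frac{938}{4019} - 19109 = - \frac{76798133}{4019} \approx -19109.0$)
$\frac{V + \left(-15090 + 4188\right)}{5773 + 4969} = \frac{- \frac{76798133}{4019} + \left(-15090 + 4188\right)}{5773 + 4969} = \frac{- \frac{76798133}{4019} - 10902}{10742} = \left(- \frac{120613271}{4019}\right) \frac{1}{10742} = - \frac{120613271}{43172098}$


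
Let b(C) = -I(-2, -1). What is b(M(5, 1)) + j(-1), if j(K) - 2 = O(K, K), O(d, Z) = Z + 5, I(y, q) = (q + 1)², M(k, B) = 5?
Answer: 6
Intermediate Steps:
I(y, q) = (1 + q)²
O(d, Z) = 5 + Z
j(K) = 7 + K (j(K) = 2 + (5 + K) = 7 + K)
b(C) = 0 (b(C) = -(1 - 1)² = -1*0² = -1*0 = 0)
b(M(5, 1)) + j(-1) = 0 + (7 - 1) = 0 + 6 = 6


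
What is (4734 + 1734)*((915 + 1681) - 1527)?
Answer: 6914292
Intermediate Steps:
(4734 + 1734)*((915 + 1681) - 1527) = 6468*(2596 - 1527) = 6468*1069 = 6914292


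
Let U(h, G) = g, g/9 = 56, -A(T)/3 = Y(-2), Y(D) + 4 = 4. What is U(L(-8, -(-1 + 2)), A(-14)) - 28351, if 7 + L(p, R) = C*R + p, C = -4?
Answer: -27847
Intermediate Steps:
Y(D) = 0 (Y(D) = -4 + 4 = 0)
A(T) = 0 (A(T) = -3*0 = 0)
L(p, R) = -7 + p - 4*R (L(p, R) = -7 + (-4*R + p) = -7 + (p - 4*R) = -7 + p - 4*R)
g = 504 (g = 9*56 = 504)
U(h, G) = 504
U(L(-8, -(-1 + 2)), A(-14)) - 28351 = 504 - 28351 = -27847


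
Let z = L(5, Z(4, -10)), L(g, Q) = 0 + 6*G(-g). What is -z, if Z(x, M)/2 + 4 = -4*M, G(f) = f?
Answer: 30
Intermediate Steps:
Z(x, M) = -8 - 8*M (Z(x, M) = -8 + 2*(-4*M) = -8 - 8*M)
L(g, Q) = -6*g (L(g, Q) = 0 + 6*(-g) = 0 - 6*g = -6*g)
z = -30 (z = -6*5 = -30)
-z = -1*(-30) = 30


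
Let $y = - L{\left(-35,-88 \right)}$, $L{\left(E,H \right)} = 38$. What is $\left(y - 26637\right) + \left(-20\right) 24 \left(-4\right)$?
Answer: $-24755$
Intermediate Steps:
$y = -38$ ($y = \left(-1\right) 38 = -38$)
$\left(y - 26637\right) + \left(-20\right) 24 \left(-4\right) = \left(-38 - 26637\right) + \left(-20\right) 24 \left(-4\right) = -26675 - -1920 = -26675 + 1920 = -24755$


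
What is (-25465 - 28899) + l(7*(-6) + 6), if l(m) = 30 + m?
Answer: -54370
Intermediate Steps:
(-25465 - 28899) + l(7*(-6) + 6) = (-25465 - 28899) + (30 + (7*(-6) + 6)) = -54364 + (30 + (-42 + 6)) = -54364 + (30 - 36) = -54364 - 6 = -54370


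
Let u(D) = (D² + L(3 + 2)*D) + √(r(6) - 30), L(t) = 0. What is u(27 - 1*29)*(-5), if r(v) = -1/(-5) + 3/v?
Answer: -20 - I*√2930/2 ≈ -20.0 - 27.065*I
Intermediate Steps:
r(v) = ⅕ + 3/v (r(v) = -1*(-⅕) + 3/v = ⅕ + 3/v)
u(D) = D² + I*√2930/10 (u(D) = (D² + 0*D) + √((⅕)*(15 + 6)/6 - 30) = (D² + 0) + √((⅕)*(⅙)*21 - 30) = D² + √(7/10 - 30) = D² + √(-293/10) = D² + I*√2930/10)
u(27 - 1*29)*(-5) = ((27 - 1*29)² + I*√2930/10)*(-5) = ((27 - 29)² + I*√2930/10)*(-5) = ((-2)² + I*√2930/10)*(-5) = (4 + I*√2930/10)*(-5) = -20 - I*√2930/2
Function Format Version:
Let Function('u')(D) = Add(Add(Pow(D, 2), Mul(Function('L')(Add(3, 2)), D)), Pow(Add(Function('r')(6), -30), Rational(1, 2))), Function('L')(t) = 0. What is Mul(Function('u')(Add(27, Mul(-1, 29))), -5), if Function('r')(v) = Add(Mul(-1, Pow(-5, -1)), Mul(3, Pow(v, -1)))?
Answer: Add(-20, Mul(Rational(-1, 2), I, Pow(2930, Rational(1, 2)))) ≈ Add(-20.000, Mul(-27.065, I))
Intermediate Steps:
Function('r')(v) = Add(Rational(1, 5), Mul(3, Pow(v, -1))) (Function('r')(v) = Add(Mul(-1, Rational(-1, 5)), Mul(3, Pow(v, -1))) = Add(Rational(1, 5), Mul(3, Pow(v, -1))))
Function('u')(D) = Add(Pow(D, 2), Mul(Rational(1, 10), I, Pow(2930, Rational(1, 2)))) (Function('u')(D) = Add(Add(Pow(D, 2), Mul(0, D)), Pow(Add(Mul(Rational(1, 5), Pow(6, -1), Add(15, 6)), -30), Rational(1, 2))) = Add(Add(Pow(D, 2), 0), Pow(Add(Mul(Rational(1, 5), Rational(1, 6), 21), -30), Rational(1, 2))) = Add(Pow(D, 2), Pow(Add(Rational(7, 10), -30), Rational(1, 2))) = Add(Pow(D, 2), Pow(Rational(-293, 10), Rational(1, 2))) = Add(Pow(D, 2), Mul(Rational(1, 10), I, Pow(2930, Rational(1, 2)))))
Mul(Function('u')(Add(27, Mul(-1, 29))), -5) = Mul(Add(Pow(Add(27, Mul(-1, 29)), 2), Mul(Rational(1, 10), I, Pow(2930, Rational(1, 2)))), -5) = Mul(Add(Pow(Add(27, -29), 2), Mul(Rational(1, 10), I, Pow(2930, Rational(1, 2)))), -5) = Mul(Add(Pow(-2, 2), Mul(Rational(1, 10), I, Pow(2930, Rational(1, 2)))), -5) = Mul(Add(4, Mul(Rational(1, 10), I, Pow(2930, Rational(1, 2)))), -5) = Add(-20, Mul(Rational(-1, 2), I, Pow(2930, Rational(1, 2))))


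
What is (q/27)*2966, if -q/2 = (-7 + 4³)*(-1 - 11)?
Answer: 450832/3 ≈ 1.5028e+5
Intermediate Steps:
q = 1368 (q = -2*(-7 + 4³)*(-1 - 11) = -2*(-7 + 64)*(-12) = -114*(-12) = -2*(-684) = 1368)
(q/27)*2966 = (1368/27)*2966 = (1368*(1/27))*2966 = (152/3)*2966 = 450832/3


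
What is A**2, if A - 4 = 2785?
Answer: 7778521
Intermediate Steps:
A = 2789 (A = 4 + 2785 = 2789)
A**2 = 2789**2 = 7778521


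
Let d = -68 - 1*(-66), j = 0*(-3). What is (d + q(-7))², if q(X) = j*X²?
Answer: 4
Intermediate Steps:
j = 0
d = -2 (d = -68 + 66 = -2)
q(X) = 0 (q(X) = 0*X² = 0)
(d + q(-7))² = (-2 + 0)² = (-2)² = 4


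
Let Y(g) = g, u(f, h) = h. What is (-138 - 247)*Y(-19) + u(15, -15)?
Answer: 7300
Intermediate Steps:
(-138 - 247)*Y(-19) + u(15, -15) = (-138 - 247)*(-19) - 15 = -385*(-19) - 15 = 7315 - 15 = 7300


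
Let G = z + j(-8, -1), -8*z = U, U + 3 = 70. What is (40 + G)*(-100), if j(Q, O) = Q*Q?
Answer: -19125/2 ≈ -9562.5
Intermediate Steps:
j(Q, O) = Q²
U = 67 (U = -3 + 70 = 67)
z = -67/8 (z = -⅛*67 = -67/8 ≈ -8.3750)
G = 445/8 (G = -67/8 + (-8)² = -67/8 + 64 = 445/8 ≈ 55.625)
(40 + G)*(-100) = (40 + 445/8)*(-100) = (765/8)*(-100) = -19125/2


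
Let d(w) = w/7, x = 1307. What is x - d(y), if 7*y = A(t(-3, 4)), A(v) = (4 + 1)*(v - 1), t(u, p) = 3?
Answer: 64033/49 ≈ 1306.8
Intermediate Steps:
A(v) = -5 + 5*v (A(v) = 5*(-1 + v) = -5 + 5*v)
y = 10/7 (y = (-5 + 5*3)/7 = (-5 + 15)/7 = (1/7)*10 = 10/7 ≈ 1.4286)
d(w) = w/7 (d(w) = w*(1/7) = w/7)
x - d(y) = 1307 - 10/(7*7) = 1307 - 1*10/49 = 1307 - 10/49 = 64033/49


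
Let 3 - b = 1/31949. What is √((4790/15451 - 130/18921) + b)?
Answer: √288163502773628196914486574/9340238105079 ≈ 1.8174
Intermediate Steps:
b = 95846/31949 (b = 3 - 1/31949 = 95846/31949 ≈ 3.0000)
√((4790/15451 - 130/18921) + b) = √((4790/15451 - 130/18921) + 95846/31949) = √(88622960/292348371 + 95846/31949) = √(30851836915906/9340238105079) = √288163502773628196914486574/9340238105079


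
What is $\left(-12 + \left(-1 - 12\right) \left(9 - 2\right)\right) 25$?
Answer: $-2575$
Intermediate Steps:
$\left(-12 + \left(-1 - 12\right) \left(9 - 2\right)\right) 25 = \left(-12 - 91\right) 25 = \left(-103\right) 25 = -2575$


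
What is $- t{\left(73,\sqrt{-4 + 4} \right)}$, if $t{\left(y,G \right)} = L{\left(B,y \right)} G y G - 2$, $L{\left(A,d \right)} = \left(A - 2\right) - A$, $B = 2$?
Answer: $2$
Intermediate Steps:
$L{\left(A,d \right)} = -2$ ($L{\left(A,d \right)} = \left(-2 + A\right) - A = -2$)
$t{\left(y,G \right)} = -2 - 2 y G^{2}$ ($t{\left(y,G \right)} = - 2 G y G - 2 = - 2 y G^{2} - 2 = -2 - 2 y G^{2}$)
$- t{\left(73,\sqrt{-4 + 4} \right)} = - (-2 - 146 \left(\sqrt{-4 + 4}\right)^{2}) = - (-2 - 146 \left(\sqrt{0}\right)^{2}) = - (-2 - 146 \cdot 0^{2}) = - (-2 - 146 \cdot 0) = - (-2 + 0) = \left(-1\right) \left(-2\right) = 2$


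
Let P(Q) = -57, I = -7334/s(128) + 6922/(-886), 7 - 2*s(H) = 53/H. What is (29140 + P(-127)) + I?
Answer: 10026365372/373449 ≈ 26848.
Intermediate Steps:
s(H) = 7/2 - 53/(2*H)
I = -834651895/373449 (I = -7334*256/(-53 + 7*128) + 6922/(-886) = -7334*256/(-53 + 896) + 6922*(-1/886) = -7334/((½)*(1/128)*843) - 3461/443 = -7334/843/256 - 3461/443 = -7334*256/843 - 3461/443 = -1877504/843 - 3461/443 = -834651895/373449 ≈ -2235.0)
(29140 + P(-127)) + I = (29140 - 57) - 834651895/373449 = 29083 - 834651895/373449 = 10026365372/373449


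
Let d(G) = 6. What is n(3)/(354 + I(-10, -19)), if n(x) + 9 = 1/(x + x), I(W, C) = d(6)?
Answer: -53/2160 ≈ -0.024537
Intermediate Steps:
I(W, C) = 6
n(x) = -9 + 1/(2*x) (n(x) = -9 + 1/(x + x) = -9 + 1/(2*x))
n(3)/(354 + I(-10, -19)) = (-9 + (½)/3)/(354 + 6) = (-9 + (½)*(⅓))/360 = (-9 + ⅙)*(1/360) = -53/6*1/360 = -53/2160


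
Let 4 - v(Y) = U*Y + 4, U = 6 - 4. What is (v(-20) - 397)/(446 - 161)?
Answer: -119/95 ≈ -1.2526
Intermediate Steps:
U = 2
v(Y) = -2*Y (v(Y) = 4 - (2*Y + 4) = 4 - (4 + 2*Y) = 4 + (-4 - 2*Y) = -2*Y)
(v(-20) - 397)/(446 - 161) = (-2*(-20) - 397)/(446 - 161) = (40 - 397)/285 = -357*1/285 = -119/95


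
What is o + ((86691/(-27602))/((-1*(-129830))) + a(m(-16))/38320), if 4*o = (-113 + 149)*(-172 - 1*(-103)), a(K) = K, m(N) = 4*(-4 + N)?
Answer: -28809948045097/46392673220 ≈ -621.00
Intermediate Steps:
m(N) = -16 + 4*N
o = -621 (o = ((-113 + 149)*(-172 - 1*(-103)))/4 = (36*(-172 + 103))/4 = (36*(-69))/4 = (¼)*(-2484) = -621)
o + ((86691/(-27602))/((-1*(-129830))) + a(m(-16))/38320) = -621 + ((86691/(-27602))/((-1*(-129830))) + (-16 + 4*(-16))/38320) = -621 + ((86691*(-1/27602))/129830 + (-16 - 64)*(1/38320)) = -621 + (-2343/746*1/129830 - 80*1/38320) = -621 + (-2343/96853180 - 1/479) = -621 - 97975477/46392673220 = -28809948045097/46392673220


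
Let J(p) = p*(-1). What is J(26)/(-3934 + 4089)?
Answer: -26/155 ≈ -0.16774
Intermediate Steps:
J(p) = -p
J(26)/(-3934 + 4089) = (-1*26)/(-3934 + 4089) = -26/155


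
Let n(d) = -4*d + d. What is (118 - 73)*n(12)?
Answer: -1620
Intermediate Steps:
n(d) = -3*d
(118 - 73)*n(12) = (118 - 73)*(-3*12) = 45*(-36) = -1620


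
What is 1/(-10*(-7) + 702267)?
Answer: 1/702337 ≈ 1.4238e-6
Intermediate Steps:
1/(-10*(-7) + 702267) = 1/(70 + 702267) = 1/702337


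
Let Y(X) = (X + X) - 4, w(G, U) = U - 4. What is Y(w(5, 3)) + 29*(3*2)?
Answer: 168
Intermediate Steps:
w(G, U) = -4 + U
Y(X) = -4 + 2*X (Y(X) = 2*X - 4 = -4 + 2*X)
Y(w(5, 3)) + 29*(3*2) = (-4 + 2*(-4 + 3)) + 29*(3*2) = (-4 + 2*(-1)) + 29*6 = (-4 - 2) + 174 = -6 + 174 = 168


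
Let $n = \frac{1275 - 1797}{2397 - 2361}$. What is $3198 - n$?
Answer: $\frac{6425}{2} \approx 3212.5$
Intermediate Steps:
$n = - \frac{29}{2}$ ($n = - \frac{522}{36} = \left(-522\right) \frac{1}{36} = - \frac{29}{2} \approx -14.5$)
$3198 - n = 3198 - - \frac{29}{2} = 3198 + \frac{29}{2} = \frac{6425}{2}$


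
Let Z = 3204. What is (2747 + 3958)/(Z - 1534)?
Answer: 1341/334 ≈ 4.0150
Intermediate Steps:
(2747 + 3958)/(Z - 1534) = (2747 + 3958)/(3204 - 1534) = 6705/1670 = 6705*(1/1670) = 1341/334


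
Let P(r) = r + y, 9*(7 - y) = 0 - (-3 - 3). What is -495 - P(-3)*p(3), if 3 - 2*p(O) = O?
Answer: -495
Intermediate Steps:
p(O) = 3/2 - O/2
y = 19/3 (y = 7 - (0 - (-3 - 3))/9 = 7 - (0 - 1*(-6))/9 = 7 - (0 + 6)/9 = 7 - ⅑*6 = 7 - ⅔ = 19/3 ≈ 6.3333)
P(r) = 19/3 + r (P(r) = r + 19/3 = 19/3 + r)
-495 - P(-3)*p(3) = -495 - (19/3 - 3)*(3/2 - ½*3) = -495 - 10*(3/2 - 3/2)/3 = -495 - 10*0/3 = -495 - 1*0 = -495 + 0 = -495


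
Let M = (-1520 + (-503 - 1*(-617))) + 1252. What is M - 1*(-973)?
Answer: 819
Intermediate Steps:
M = -154 (M = (-1520 + (-503 + 617)) + 1252 = (-1520 + 114) + 1252 = -1406 + 1252 = -154)
M - 1*(-973) = -154 - 1*(-973) = -154 + 973 = 819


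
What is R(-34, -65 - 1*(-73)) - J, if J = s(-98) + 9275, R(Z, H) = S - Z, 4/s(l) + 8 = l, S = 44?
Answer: -487439/53 ≈ -9197.0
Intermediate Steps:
s(l) = 4/(-8 + l)
R(Z, H) = 44 - Z
J = 491573/53 (J = 4/(-8 - 98) + 9275 = 4/(-106) + 9275 = 4*(-1/106) + 9275 = -2/53 + 9275 = 491573/53 ≈ 9275.0)
R(-34, -65 - 1*(-73)) - J = (44 - 1*(-34)) - 1*491573/53 = (44 + 34) - 491573/53 = 78 - 491573/53 = -487439/53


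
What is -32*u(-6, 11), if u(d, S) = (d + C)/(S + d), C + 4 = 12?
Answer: -64/5 ≈ -12.800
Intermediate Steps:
C = 8 (C = -4 + 12 = 8)
u(d, S) = (8 + d)/(S + d) (u(d, S) = (d + 8)/(S + d) = (8 + d)/(S + d))
-32*u(-6, 11) = -32*(8 - 6)/(11 - 6) = -32*2/5 = -64/5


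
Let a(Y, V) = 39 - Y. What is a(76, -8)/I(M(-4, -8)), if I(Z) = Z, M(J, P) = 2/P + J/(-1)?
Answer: -148/15 ≈ -9.8667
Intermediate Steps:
M(J, P) = -J + 2/P (M(J, P) = 2/P + J*(-1) = 2/P - J = -J + 2/P)
a(76, -8)/I(M(-4, -8)) = (39 - 1*76)/(-1*(-4) + 2/(-8)) = (39 - 76)/(4 + 2*(-⅛)) = -37/(4 - ¼) = -37/15/4 = -37*4/15 = -148/15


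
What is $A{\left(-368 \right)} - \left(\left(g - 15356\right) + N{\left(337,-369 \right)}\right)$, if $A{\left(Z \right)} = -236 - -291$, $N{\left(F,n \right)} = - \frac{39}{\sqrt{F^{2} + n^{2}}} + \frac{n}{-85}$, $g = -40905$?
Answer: $\frac{4786491}{85} + \frac{3 \sqrt{249730}}{19210} \approx 56312.0$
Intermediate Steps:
$N{\left(F,n \right)} = - \frac{39}{\sqrt{F^{2} + n^{2}}} - \frac{n}{85}$ ($N{\left(F,n \right)} = - \frac{39}{\sqrt{F^{2} + n^{2}}} + n \left(- \frac{1}{85}\right) = - \frac{39}{\sqrt{F^{2} + n^{2}}} - \frac{n}{85}$)
$A{\left(Z \right)} = 55$ ($A{\left(Z \right)} = -236 + 291 = 55$)
$A{\left(-368 \right)} - \left(\left(g - 15356\right) + N{\left(337,-369 \right)}\right) = 55 - \left(\left(-40905 - 15356\right) - \left(- \frac{369}{85} + \frac{39}{\sqrt{337^{2} + \left(-369\right)^{2}}}\right)\right) = 55 - \left(-56261 + \left(- \frac{39}{\sqrt{113569 + 136161}} + \frac{369}{85}\right)\right) = 55 - \left(-56261 + \left(- \frac{39}{\sqrt{249730}} + \frac{369}{85}\right)\right) = 55 - \left(-56261 + \left(- 39 \frac{\sqrt{249730}}{249730} + \frac{369}{85}\right)\right) = 55 - \left(-56261 + \left(- \frac{3 \sqrt{249730}}{19210} + \frac{369}{85}\right)\right) = 55 - \left(-56261 + \left(\frac{369}{85} - \frac{3 \sqrt{249730}}{19210}\right)\right) = 55 - \left(- \frac{4781816}{85} - \frac{3 \sqrt{249730}}{19210}\right) = 55 + \left(\frac{4781816}{85} + \frac{3 \sqrt{249730}}{19210}\right) = \frac{4786491}{85} + \frac{3 \sqrt{249730}}{19210}$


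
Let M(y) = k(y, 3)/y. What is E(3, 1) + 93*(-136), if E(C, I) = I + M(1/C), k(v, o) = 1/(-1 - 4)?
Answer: -63238/5 ≈ -12648.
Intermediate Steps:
k(v, o) = -⅕ (k(v, o) = 1/(-5) = -⅕)
M(y) = -1/(5*y)
E(C, I) = I - C/5
E(3, 1) + 93*(-136) = (1 - ⅕*3) + 93*(-136) = (1 - ⅗) - 12648 = ⅖ - 12648 = -63238/5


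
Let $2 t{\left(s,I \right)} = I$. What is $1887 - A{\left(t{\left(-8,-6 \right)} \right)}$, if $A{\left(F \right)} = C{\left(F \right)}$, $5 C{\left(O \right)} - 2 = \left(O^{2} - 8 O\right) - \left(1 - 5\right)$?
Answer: $\frac{9396}{5} \approx 1879.2$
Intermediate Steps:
$t{\left(s,I \right)} = \frac{I}{2}$
$C{\left(O \right)} = \frac{6}{5} - \frac{8 O}{5} + \frac{O^{2}}{5}$ ($C{\left(O \right)} = \frac{2}{5} + \frac{\left(O^{2} - 8 O\right) - \left(1 - 5\right)}{5} = \frac{2}{5} + \frac{\left(O^{2} - 8 O\right) - -4}{5} = \frac{2}{5} + \frac{\left(O^{2} - 8 O\right) + \left(-1 + 5\right)}{5} = \frac{2}{5} + \frac{\left(O^{2} - 8 O\right) + 4}{5} = \frac{2}{5} + \frac{4 + O^{2} - 8 O}{5} = \frac{2}{5} + \left(\frac{4}{5} - \frac{8 O}{5} + \frac{O^{2}}{5}\right) = \frac{6}{5} - \frac{8 O}{5} + \frac{O^{2}}{5}$)
$A{\left(F \right)} = \frac{6}{5} - \frac{8 F}{5} + \frac{F^{2}}{5}$
$1887 - A{\left(t{\left(-8,-6 \right)} \right)} = 1887 - \left(\frac{6}{5} - \frac{8 \cdot \frac{1}{2} \left(-6\right)}{5} + \frac{\left(\frac{1}{2} \left(-6\right)\right)^{2}}{5}\right) = 1887 - \left(\frac{6}{5} - - \frac{24}{5} + \frac{\left(-3\right)^{2}}{5}\right) = 1887 - \left(\frac{6}{5} + \frac{24}{5} + \frac{1}{5} \cdot 9\right) = 1887 - \left(\frac{6}{5} + \frac{24}{5} + \frac{9}{5}\right) = 1887 - \frac{39}{5} = \frac{9396}{5}$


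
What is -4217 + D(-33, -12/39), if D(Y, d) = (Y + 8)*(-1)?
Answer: -4192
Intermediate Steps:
D(Y, d) = -8 - Y (D(Y, d) = (8 + Y)*(-1) = -8 - Y)
-4217 + D(-33, -12/39) = -4217 + (-8 - 1*(-33)) = -4217 + (-8 + 33) = -4217 + 25 = -4192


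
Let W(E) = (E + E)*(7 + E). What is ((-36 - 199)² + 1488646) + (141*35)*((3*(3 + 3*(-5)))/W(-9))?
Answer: 1538936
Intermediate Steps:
W(E) = 2*E*(7 + E) (W(E) = (2*E)*(7 + E) = 2*E*(7 + E))
((-36 - 199)² + 1488646) + (141*35)*((3*(3 + 3*(-5)))/W(-9)) = ((-36 - 199)² + 1488646) + (141*35)*((3*(3 + 3*(-5)))/((2*(-9)*(7 - 9)))) = ((-235)² + 1488646) + 4935*((3*(3 - 15))/((2*(-9)*(-2)))) = (55225 + 1488646) + 4935*((3*(-12))/36) = 1543871 + 4935*(-36*1/36) = 1543871 + 4935*(-1) = 1543871 - 4935 = 1538936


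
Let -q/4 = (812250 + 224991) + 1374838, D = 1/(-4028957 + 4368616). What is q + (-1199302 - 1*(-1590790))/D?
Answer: 132962774276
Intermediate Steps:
D = 1/339659 ≈ 2.9441e-6
q = -9648316 (q = -4*((812250 + 224991) + 1374838) = -4*(1037241 + 1374838) = -4*2412079 = -9648316)
q + (-1199302 - 1*(-1590790))/D = -9648316 + (-1199302 - 1*(-1590790))/(1/339659) = -9648316 + (-1199302 + 1590790)*339659 = -9648316 + 391488*339659 = -9648316 + 132972422592 = 132962774276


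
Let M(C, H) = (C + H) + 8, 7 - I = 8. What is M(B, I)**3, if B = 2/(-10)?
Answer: 39304/125 ≈ 314.43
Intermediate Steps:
B = -1/5 (B = 2*(-1/10) = -1/5 ≈ -0.20000)
I = -1 (I = 7 - 1*8 = 7 - 8 = -1)
M(C, H) = 8 + C + H
M(B, I)**3 = (8 - 1/5 - 1)**3 = (34/5)**3 = 39304/125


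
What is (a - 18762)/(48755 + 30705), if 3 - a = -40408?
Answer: 21649/79460 ≈ 0.27245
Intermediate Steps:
a = 40411 (a = 3 - 1*(-40408) = 3 + 40408 = 40411)
(a - 18762)/(48755 + 30705) = (40411 - 18762)/(48755 + 30705) = 21649/79460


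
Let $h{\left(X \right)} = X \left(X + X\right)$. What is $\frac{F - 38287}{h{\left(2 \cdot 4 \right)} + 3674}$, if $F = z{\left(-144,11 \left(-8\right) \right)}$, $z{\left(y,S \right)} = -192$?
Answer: $- \frac{38479}{3802} \approx -10.121$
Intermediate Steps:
$F = -192$
$h{\left(X \right)} = 2 X^{2}$ ($h{\left(X \right)} = X 2 X = 2 X^{2}$)
$\frac{F - 38287}{h{\left(2 \cdot 4 \right)} + 3674} = \frac{-192 - 38287}{2 \left(2 \cdot 4\right)^{2} + 3674} = - \frac{38479}{2 \cdot 8^{2} + 3674} = - \frac{38479}{2 \cdot 64 + 3674} = - \frac{38479}{128 + 3674} = - \frac{38479}{3802}$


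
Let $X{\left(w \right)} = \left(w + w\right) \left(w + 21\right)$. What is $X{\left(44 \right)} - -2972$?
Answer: $8692$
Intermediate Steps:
$X{\left(w \right)} = 2 w \left(21 + w\right)$
$X{\left(44 \right)} - -2972 = 2 \cdot 44 \left(21 + 44\right) - -2972 = 2 \cdot 44 \cdot 65 + 2972 = 5720 + 2972 = 8692$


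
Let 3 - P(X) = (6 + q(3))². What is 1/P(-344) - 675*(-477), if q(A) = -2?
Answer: 4185674/13 ≈ 3.2198e+5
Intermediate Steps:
P(X) = -13 (P(X) = 3 - (6 - 2)² = 3 - 1*4² = 3 - 1*16 = 3 - 16 = -13)
1/P(-344) - 675*(-477) = 1/(-13) - 675*(-477) = -1/13 + 321975 = 4185674/13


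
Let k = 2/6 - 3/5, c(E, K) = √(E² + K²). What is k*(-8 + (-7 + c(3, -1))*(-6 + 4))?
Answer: -8/5 + 8*√10/15 ≈ 0.086548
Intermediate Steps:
k = -4/15 (k = 2*(⅙) - 3*⅕ = ⅓ - ⅗ = -4/15 ≈ -0.26667)
k*(-8 + (-7 + c(3, -1))*(-6 + 4)) = -4*(-8 + (-7 + √(3² + (-1)²))*(-6 + 4))/15 = -4*(-8 + (-7 + √(9 + 1))*(-2))/15 = -4*(-8 + (-7 + √10)*(-2))/15 = -4*(-8 + (14 - 2*√10))/15 = -4*(6 - 2*√10)/15 = -8/5 + 8*√10/15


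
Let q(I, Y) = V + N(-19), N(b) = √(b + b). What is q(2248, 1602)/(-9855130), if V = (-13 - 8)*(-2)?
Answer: -21/4927565 - I*√38/9855130 ≈ -4.2617e-6 - 6.255e-7*I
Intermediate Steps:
N(b) = √2*√b (N(b) = √(2*b) = √2*√b)
V = 42 (V = -21*(-2) = 42)
q(I, Y) = 42 + I*√38 (q(I, Y) = 42 + √2*√(-19) = 42 + √2*(I*√19) = 42 + I*√38)
q(2248, 1602)/(-9855130) = (42 + I*√38)/(-9855130) = (42 + I*√38)*(-1/9855130) = -21/4927565 - I*√38/9855130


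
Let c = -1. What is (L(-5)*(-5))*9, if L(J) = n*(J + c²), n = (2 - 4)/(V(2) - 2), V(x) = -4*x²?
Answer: 20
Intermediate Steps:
n = ⅑ (n = (2 - 4)/(-4*2² - 2) = -2/(-4*4 - 2) = -2/(-16 - 2) = -2/(-18) = -2*(-1/18) = ⅑ ≈ 0.11111)
L(J) = ⅑ + J/9 (L(J) = (J + (-1)²)/9 = (J + 1)/9 = (1 + J)/9 = ⅑ + J/9)
(L(-5)*(-5))*9 = ((⅑ + (⅑)*(-5))*(-5))*9 = ((⅑ - 5/9)*(-5))*9 = -4/9*(-5)*9 = (20/9)*9 = 20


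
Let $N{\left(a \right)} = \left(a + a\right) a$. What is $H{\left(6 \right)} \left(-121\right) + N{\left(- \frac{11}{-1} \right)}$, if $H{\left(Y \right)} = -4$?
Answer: $726$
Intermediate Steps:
$N{\left(a \right)} = 2 a^{2}$ ($N{\left(a \right)} = 2 a a = 2 a^{2}$)
$H{\left(6 \right)} \left(-121\right) + N{\left(- \frac{11}{-1} \right)} = \left(-4\right) \left(-121\right) + 2 \left(- \frac{11}{-1}\right)^{2} = 484 + 2 \left(\left(-11\right) \left(-1\right)\right)^{2} = 484 + 2 \cdot 11^{2} = 484 + 2 \cdot 121 = 484 + 242 = 726$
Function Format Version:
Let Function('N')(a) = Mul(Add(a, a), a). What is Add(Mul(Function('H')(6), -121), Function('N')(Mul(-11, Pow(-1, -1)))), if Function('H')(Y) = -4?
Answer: 726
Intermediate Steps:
Function('N')(a) = Mul(2, Pow(a, 2)) (Function('N')(a) = Mul(Mul(2, a), a) = Mul(2, Pow(a, 2)))
Add(Mul(Function('H')(6), -121), Function('N')(Mul(-11, Pow(-1, -1)))) = Add(Mul(-4, -121), Mul(2, Pow(Mul(-11, Pow(-1, -1)), 2))) = Add(484, Mul(2, Pow(Mul(-11, -1), 2))) = Add(484, Mul(2, Pow(11, 2))) = Add(484, Mul(2, 121)) = Add(484, 242) = 726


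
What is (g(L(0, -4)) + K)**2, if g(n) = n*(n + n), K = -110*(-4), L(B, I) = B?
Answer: 193600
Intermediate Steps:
K = 440
g(n) = 2*n**2 (g(n) = n*(2*n) = 2*n**2)
(g(L(0, -4)) + K)**2 = (2*0**2 + 440)**2 = (2*0 + 440)**2 = (0 + 440)**2 = 440**2 = 193600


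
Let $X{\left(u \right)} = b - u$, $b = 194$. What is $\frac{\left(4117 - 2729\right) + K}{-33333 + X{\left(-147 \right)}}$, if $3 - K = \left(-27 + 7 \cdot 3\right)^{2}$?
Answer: $- \frac{1355}{32992} \approx -0.041071$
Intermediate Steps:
$K = -33$ ($K = 3 - \left(-27 + 7 \cdot 3\right)^{2} = 3 - \left(-27 + 21\right)^{2} = 3 - \left(-6\right)^{2} = 3 - 36 = -33$)
$X{\left(u \right)} = 194 - u$
$\frac{\left(4117 - 2729\right) + K}{-33333 + X{\left(-147 \right)}} = \frac{\left(4117 - 2729\right) - 33}{-33333 + \left(194 - -147\right)} = \frac{1388 - 33}{-33333 + \left(194 + 147\right)} = \frac{1355}{-33333 + 341} = \frac{1355}{-32992} = 1355 \left(- \frac{1}{32992}\right) = - \frac{1355}{32992}$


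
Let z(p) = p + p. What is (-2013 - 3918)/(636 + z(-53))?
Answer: -5931/530 ≈ -11.191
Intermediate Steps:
z(p) = 2*p
(-2013 - 3918)/(636 + z(-53)) = (-2013 - 3918)/(636 + 2*(-53)) = -5931/(636 - 106) = -5931/530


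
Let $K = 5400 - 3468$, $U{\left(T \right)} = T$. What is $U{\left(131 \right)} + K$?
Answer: $2063$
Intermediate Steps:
$K = 1932$
$U{\left(131 \right)} + K = 131 + 1932 = 2063$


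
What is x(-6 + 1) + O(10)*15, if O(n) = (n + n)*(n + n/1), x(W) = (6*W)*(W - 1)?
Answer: 6180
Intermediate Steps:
x(W) = 6*W*(-1 + W) (x(W) = (6*W)*(-1 + W) = 6*W*(-1 + W))
O(n) = 4*n² (O(n) = (2*n)*(n + n*1) = (2*n)*(n + n) = (2*n)*(2*n) = 4*n²)
x(-6 + 1) + O(10)*15 = 6*(-6 + 1)*(-1 + (-6 + 1)) + (4*10²)*15 = 6*(-5)*(-1 - 5) + (4*100)*15 = 6*(-5)*(-6) + 400*15 = 180 + 6000 = 6180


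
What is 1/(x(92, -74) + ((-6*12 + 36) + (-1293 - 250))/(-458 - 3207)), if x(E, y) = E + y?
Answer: 3665/67549 ≈ 0.054257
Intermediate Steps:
1/(x(92, -74) + ((-6*12 + 36) + (-1293 - 250))/(-458 - 3207)) = 1/((92 - 74) + ((-6*12 + 36) + (-1293 - 250))/(-458 - 3207)) = 1/(18 + ((-72 + 36) - 1543)/(-3665)) = 1/(18 + (-36 - 1543)*(-1/3665)) = 1/(18 - 1579*(-1/3665)) = 1/(18 + 1579/3665) = 1/(67549/3665) = 3665/67549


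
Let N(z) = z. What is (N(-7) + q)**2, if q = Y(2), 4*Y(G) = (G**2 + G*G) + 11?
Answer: 81/16 ≈ 5.0625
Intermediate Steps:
Y(G) = 11/4 + G**2/2 (Y(G) = ((G**2 + G*G) + 11)/4 = ((G**2 + G**2) + 11)/4 = (2*G**2 + 11)/4 = (11 + 2*G**2)/4 = 11/4 + G**2/2)
q = 19/4 (q = 11/4 + (1/2)*2**2 = 11/4 + (1/2)*4 = 11/4 + 2 = 19/4 ≈ 4.7500)
(N(-7) + q)**2 = (-7 + 19/4)**2 = (-9/4)**2 = 81/16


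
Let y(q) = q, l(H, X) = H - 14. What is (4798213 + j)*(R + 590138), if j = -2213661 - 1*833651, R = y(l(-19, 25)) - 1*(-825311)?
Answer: 2478253289816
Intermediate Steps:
l(H, X) = -14 + H
R = 825278 (R = (-14 - 19) - 1*(-825311) = -33 + 825311 = 825278)
j = -3047312 (j = -2213661 - 833651 = -3047312)
(4798213 + j)*(R + 590138) = (4798213 - 3047312)*(825278 + 590138) = 1750901*1415416 = 2478253289816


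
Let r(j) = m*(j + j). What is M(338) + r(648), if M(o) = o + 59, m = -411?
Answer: -532259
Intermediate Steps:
r(j) = -822*j (r(j) = -411*(j + j) = -822*j)
M(o) = 59 + o
M(338) + r(648) = (59 + 338) - 822*648 = 397 - 532656 = -532259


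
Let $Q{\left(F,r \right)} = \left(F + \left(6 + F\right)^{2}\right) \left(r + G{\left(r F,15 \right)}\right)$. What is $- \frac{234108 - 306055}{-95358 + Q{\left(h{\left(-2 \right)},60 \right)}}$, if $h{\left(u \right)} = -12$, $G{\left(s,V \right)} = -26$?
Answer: $- \frac{71947}{94542} \approx -0.76101$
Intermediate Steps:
$Q{\left(F,r \right)} = \left(-26 + r\right) \left(F + \left(6 + F\right)^{2}\right)$ ($Q{\left(F,r \right)} = \left(F + \left(6 + F\right)^{2}\right) \left(r - 26\right) = \left(F + \left(6 + F\right)^{2}\right) \left(-26 + r\right) = \left(-26 + r\right) \left(F + \left(6 + F\right)^{2}\right)$)
$- \frac{234108 - 306055}{-95358 + Q{\left(h{\left(-2 \right)},60 \right)}} = - \frac{234108 - 306055}{-95358 - \left(408 - 34 \left(6 - 12\right)^{2}\right)} = - \frac{-71947}{-95358 + \left(312 - 26 \left(-6\right)^{2} - 720 + 60 \left(-6\right)^{2}\right)} = - \frac{-71947}{-95358 + \left(312 - 936 - 720 + 60 \cdot 36\right)} = - \frac{-71947}{-95358 + \left(312 - 936 - 720 + 2160\right)} = - \frac{-71947}{-95358 + 816} = - \frac{-71947}{-94542} = - \frac{\left(-71947\right) \left(-1\right)}{94542} = \left(-1\right) \frac{71947}{94542} = - \frac{71947}{94542}$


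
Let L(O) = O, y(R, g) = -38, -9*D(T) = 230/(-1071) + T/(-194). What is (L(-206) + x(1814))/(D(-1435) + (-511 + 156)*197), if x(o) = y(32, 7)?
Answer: 456271704/130777564475 ≈ 0.0034889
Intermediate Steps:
D(T) = 230/9639 + T/1746 (D(T) = -(230/(-1071) + T/(-194))/9 = -(230*(-1/1071) + T*(-1/194))/9 = -(-230/1071 - T/194)/9 = 230/9639 + T/1746)
x(o) = -38
(L(-206) + x(1814))/(D(-1435) + (-511 + 156)*197) = (-206 - 38)/((230/9639 + (1/1746)*(-1435)) + (-511 + 156)*197) = -244/((230/9639 - 1435/1746) - 355*197) = -244/(-1492265/1869966 - 69935) = -244/(-130777564475/1869966) = -244*(-1869966/130777564475) = 456271704/130777564475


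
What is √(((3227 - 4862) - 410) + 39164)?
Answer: √37119 ≈ 192.66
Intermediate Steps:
√(((3227 - 4862) - 410) + 39164) = √((-1635 - 410) + 39164) = √(-2045 + 39164) = √37119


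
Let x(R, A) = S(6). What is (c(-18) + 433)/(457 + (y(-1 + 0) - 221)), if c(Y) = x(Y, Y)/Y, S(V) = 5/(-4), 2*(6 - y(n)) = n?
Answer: 31181/17460 ≈ 1.7859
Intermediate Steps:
y(n) = 6 - n/2
S(V) = -5/4 (S(V) = 5*(-1/4) = -5/4)
x(R, A) = -5/4
c(Y) = -5/(4*Y)
(c(-18) + 433)/(457 + (y(-1 + 0) - 221)) = (-5/4/(-18) + 433)/(457 + ((6 - (-1 + 0)/2) - 221)) = (-5/4*(-1/18) + 433)/(457 + ((6 - 1/2*(-1)) - 221)) = (5/72 + 433)/(457 + ((6 + 1/2) - 221)) = 31181/(72*(457 + (13/2 - 221))) = 31181/(72*(457 - 429/2)) = 31181/(72*(485/2)) = (31181/72)*(2/485) = 31181/17460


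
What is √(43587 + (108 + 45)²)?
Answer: 6*√1861 ≈ 258.84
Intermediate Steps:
√(43587 + (108 + 45)²) = √(43587 + 153²) = √(43587 + 23409) = √66996 = 6*√1861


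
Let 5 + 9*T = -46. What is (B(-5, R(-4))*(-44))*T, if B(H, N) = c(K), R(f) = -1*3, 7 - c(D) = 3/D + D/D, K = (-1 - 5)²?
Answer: 13277/9 ≈ 1475.2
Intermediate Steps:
T = -17/3 (T = -5/9 + (⅑)*(-46) = -5/9 - 46/9 = -17/3 ≈ -5.6667)
K = 36 (K = (-6)² = 36)
c(D) = 6 - 3/D (c(D) = 7 - (3/D + D/D) = 7 - (3/D + 1) = 7 - (1 + 3/D) = 7 + (-1 - 3/D) = 6 - 3/D)
R(f) = -3
B(H, N) = 71/12 (B(H, N) = 6 - 3/36 = 6 - 3*1/36 = 6 - 1/12 = 71/12)
(B(-5, R(-4))*(-44))*T = ((71/12)*(-44))*(-17/3) = -781/3*(-17/3) = 13277/9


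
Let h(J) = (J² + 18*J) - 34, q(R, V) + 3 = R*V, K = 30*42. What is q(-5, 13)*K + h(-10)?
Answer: -85794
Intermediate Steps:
K = 1260
q(R, V) = -3 + R*V
h(J) = -34 + J² + 18*J
q(-5, 13)*K + h(-10) = (-3 - 5*13)*1260 + (-34 + (-10)² + 18*(-10)) = (-3 - 65)*1260 + (-34 + 100 - 180) = -68*1260 - 114 = -85680 - 114 = -85794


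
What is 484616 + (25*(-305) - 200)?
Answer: 476791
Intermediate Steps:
484616 + (25*(-305) - 200) = 484616 + (-7625 - 200) = 484616 - 7825 = 476791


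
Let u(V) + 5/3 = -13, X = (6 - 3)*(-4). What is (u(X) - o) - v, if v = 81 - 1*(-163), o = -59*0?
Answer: -776/3 ≈ -258.67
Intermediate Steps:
X = -12 (X = 3*(-4) = -12)
u(V) = -44/3 (u(V) = -5/3 - 13 = -44/3)
o = 0 (o = -59*0 = 0)
v = 244 (v = 81 + 163 = 244)
(u(X) - o) - v = (-44/3 - 1*0) - 1*244 = (-44/3 + 0) - 244 = -44/3 - 244 = -776/3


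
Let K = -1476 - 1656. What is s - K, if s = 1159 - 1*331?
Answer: 3960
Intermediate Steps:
K = -3132
s = 828 (s = 1159 - 331 = 828)
s - K = 828 - 1*(-3132) = 828 + 3132 = 3960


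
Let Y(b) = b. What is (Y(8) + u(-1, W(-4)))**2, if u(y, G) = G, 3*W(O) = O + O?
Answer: 256/9 ≈ 28.444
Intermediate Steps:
W(O) = 2*O/3 (W(O) = (O + O)/3 = (2*O)/3 = 2*O/3)
(Y(8) + u(-1, W(-4)))**2 = (8 + (2/3)*(-4))**2 = (8 - 8/3)**2 = (16/3)**2 = 256/9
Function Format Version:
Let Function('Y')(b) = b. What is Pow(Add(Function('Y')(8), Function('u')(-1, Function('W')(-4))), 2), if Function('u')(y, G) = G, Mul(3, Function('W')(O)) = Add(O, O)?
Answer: Rational(256, 9) ≈ 28.444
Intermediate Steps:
Function('W')(O) = Mul(Rational(2, 3), O) (Function('W')(O) = Mul(Rational(1, 3), Add(O, O)) = Mul(Rational(1, 3), Mul(2, O)) = Mul(Rational(2, 3), O))
Pow(Add(Function('Y')(8), Function('u')(-1, Function('W')(-4))), 2) = Pow(Add(8, Mul(Rational(2, 3), -4)), 2) = Pow(Add(8, Rational(-8, 3)), 2) = Pow(Rational(16, 3), 2) = Rational(256, 9)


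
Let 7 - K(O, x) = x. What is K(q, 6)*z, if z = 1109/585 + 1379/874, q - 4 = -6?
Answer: 1775981/511290 ≈ 3.4735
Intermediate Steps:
q = -2 (q = 4 - 6 = -2)
K(O, x) = 7 - x
z = 1775981/511290 (z = 1109*(1/585) + 1379*(1/874) = 1109/585 + 1379/874 = 1775981/511290 ≈ 3.4735)
K(q, 6)*z = (7 - 1*6)*(1775981/511290) = (7 - 6)*(1775981/511290) = 1*(1775981/511290) = 1775981/511290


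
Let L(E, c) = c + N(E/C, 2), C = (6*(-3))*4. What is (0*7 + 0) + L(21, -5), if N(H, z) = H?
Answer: -127/24 ≈ -5.2917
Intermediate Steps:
C = -72 (C = -18*4 = -72)
L(E, c) = c - E/72 (L(E, c) = c + E/(-72) = c + E*(-1/72) = c - E/72)
(0*7 + 0) + L(21, -5) = (0*7 + 0) + (-5 - 1/72*21) = (0 + 0) + (-5 - 7/24) = 0 - 127/24 = -127/24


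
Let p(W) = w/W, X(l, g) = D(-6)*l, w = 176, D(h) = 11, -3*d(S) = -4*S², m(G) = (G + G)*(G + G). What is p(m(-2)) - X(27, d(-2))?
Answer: -286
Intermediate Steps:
m(G) = 4*G² (m(G) = (2*G)*(2*G) = 4*G²)
d(S) = 4*S²/3 (d(S) = -(-4)*S²/3 = 4*S²/3)
X(l, g) = 11*l
p(W) = 176/W
p(m(-2)) - X(27, d(-2)) = 176/((4*(-2)²)) - 11*27 = 176/((4*4)) - 1*297 = 176/16 - 297 = 176*(1/16) - 297 = 11 - 297 = -286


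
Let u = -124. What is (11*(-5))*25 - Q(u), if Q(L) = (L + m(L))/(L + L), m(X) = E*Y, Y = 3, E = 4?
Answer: -42639/31 ≈ -1375.5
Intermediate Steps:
m(X) = 12 (m(X) = 4*3 = 12)
Q(L) = (12 + L)/(2*L) (Q(L) = (L + 12)/(L + L) = (12 + L)/((2*L)) = (12 + L)*(1/(2*L)) = (12 + L)/(2*L))
(11*(-5))*25 - Q(u) = (11*(-5))*25 - (12 - 124)/(2*(-124)) = -55*25 - (-1)*(-112)/(2*124) = -1375 - 1*14/31 = -1375 - 14/31 = -42639/31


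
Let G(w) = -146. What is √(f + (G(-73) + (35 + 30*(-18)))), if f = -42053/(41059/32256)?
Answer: I*√56792438324643/41059 ≈ 183.54*I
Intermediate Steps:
f = -1356461568/41059 (f = -42053/(41059*(1/32256)) = -42053/41059/32256 = -42053*32256/41059 = -1356461568/41059 ≈ -33037.)
√(f + (G(-73) + (35 + 30*(-18)))) = √(-1356461568/41059 + (-146 + (35 + 30*(-18)))) = √(-1356461568/41059 + (-146 + (35 - 540))) = √(-1356461568/41059 + (-146 - 505)) = √(-1356461568/41059 - 651) = √(-1383190977/41059) = I*√56792438324643/41059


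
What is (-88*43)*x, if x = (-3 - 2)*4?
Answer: 75680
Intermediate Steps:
x = -20 (x = -5*4 = -20)
(-88*43)*x = -88*43*(-20) = -3784*(-20) = 75680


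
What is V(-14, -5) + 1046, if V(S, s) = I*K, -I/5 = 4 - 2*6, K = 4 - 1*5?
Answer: 1006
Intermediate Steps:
K = -1 (K = 4 - 5 = -1)
I = 40 (I = -5*(4 - 2*6) = -5*(4 - 12) = -5*(-8) = 40)
V(S, s) = -40 (V(S, s) = 40*(-1) = -40)
V(-14, -5) + 1046 = -40 + 1046 = 1006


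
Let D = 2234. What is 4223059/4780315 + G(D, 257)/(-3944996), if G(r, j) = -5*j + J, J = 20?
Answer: 1515090723749/1714393050340 ≈ 0.88375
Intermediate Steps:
G(r, j) = 20 - 5*j (G(r, j) = -5*j + 20 = 20 - 5*j)
4223059/4780315 + G(D, 257)/(-3944996) = 4223059/4780315 + (20 - 5*257)/(-3944996) = 4223059*(1/4780315) + (20 - 1285)*(-1/3944996) = 4223059/4780315 - 1265*(-1/3944996) = 4223059/4780315 + 115/358636 = 1515090723749/1714393050340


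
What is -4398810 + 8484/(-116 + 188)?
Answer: -26392153/6 ≈ -4.3987e+6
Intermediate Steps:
-4398810 + 8484/(-116 + 188) = -4398810 + 8484/72 = -4398810 + 8484*(1/72) = -4398810 + 707/6 = -26392153/6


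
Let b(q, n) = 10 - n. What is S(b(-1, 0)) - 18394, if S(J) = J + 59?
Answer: -18325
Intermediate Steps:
S(J) = 59 + J
S(b(-1, 0)) - 18394 = (59 + (10 - 1*0)) - 18394 = (59 + (10 + 0)) - 18394 = (59 + 10) - 18394 = 69 - 18394 = -18325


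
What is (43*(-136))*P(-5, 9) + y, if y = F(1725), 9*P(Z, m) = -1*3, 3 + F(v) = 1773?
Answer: 11158/3 ≈ 3719.3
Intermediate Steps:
F(v) = 1770 (F(v) = -3 + 1773 = 1770)
P(Z, m) = -⅓ (P(Z, m) = (-1*3)/9 = (⅑)*(-3) = -⅓)
y = 1770
(43*(-136))*P(-5, 9) + y = (43*(-136))*(-⅓) + 1770 = -5848*(-⅓) + 1770 = 5848/3 + 1770 = 11158/3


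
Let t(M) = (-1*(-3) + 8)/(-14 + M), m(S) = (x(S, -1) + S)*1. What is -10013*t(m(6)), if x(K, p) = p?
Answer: 110143/9 ≈ 12238.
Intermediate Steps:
m(S) = -1 + S (m(S) = (-1 + S)*1 = -1 + S)
t(M) = 11/(-14 + M) (t(M) = (3 + 8)/(-14 + M) = 11/(-14 + M))
-10013*t(m(6)) = -110143/(-14 + (-1 + 6)) = -110143/(-14 + 5) = -110143/(-9) = -110143*(-1)/9 = -10013*(-11/9) = 110143/9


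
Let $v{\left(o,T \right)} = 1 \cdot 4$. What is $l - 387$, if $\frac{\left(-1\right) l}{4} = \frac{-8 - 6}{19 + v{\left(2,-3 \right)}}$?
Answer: $- \frac{8845}{23} \approx -384.57$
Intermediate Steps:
$v{\left(o,T \right)} = 4$
$l = \frac{56}{23}$ ($l = - 4 \frac{-8 - 6}{19 + 4} = - 4 \left(- \frac{14}{23}\right) = - 4 \left(\left(-14\right) \frac{1}{23}\right) = \left(-4\right) \left(- \frac{14}{23}\right) = \frac{56}{23} \approx 2.4348$)
$l - 387 = \frac{56}{23} - 387 = - \frac{8845}{23}$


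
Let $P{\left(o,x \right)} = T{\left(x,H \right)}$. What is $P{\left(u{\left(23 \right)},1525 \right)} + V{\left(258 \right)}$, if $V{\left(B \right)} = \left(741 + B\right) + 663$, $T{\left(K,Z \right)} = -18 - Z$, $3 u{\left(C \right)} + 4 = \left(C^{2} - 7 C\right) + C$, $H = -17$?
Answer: $1661$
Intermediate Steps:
$u{\left(C \right)} = - \frac{4}{3} - 2 C + \frac{C^{2}}{3}$ ($u{\left(C \right)} = - \frac{4}{3} + \frac{\left(C^{2} - 7 C\right) + C}{3} = - \frac{4}{3} + \frac{C^{2} - 6 C}{3} = - \frac{4}{3} + \left(- 2 C + \frac{C^{2}}{3}\right) = - \frac{4}{3} - 2 C + \frac{C^{2}}{3}$)
$P{\left(o,x \right)} = -1$ ($P{\left(o,x \right)} = -18 - -17 = -18 + 17 = -1$)
$V{\left(B \right)} = 1404 + B$
$P{\left(u{\left(23 \right)},1525 \right)} + V{\left(258 \right)} = -1 + \left(1404 + 258\right) = -1 + 1662 = 1661$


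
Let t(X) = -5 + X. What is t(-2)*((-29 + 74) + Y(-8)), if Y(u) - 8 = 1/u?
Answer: -2961/8 ≈ -370.13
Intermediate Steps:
Y(u) = 8 + 1/u
t(-2)*((-29 + 74) + Y(-8)) = (-5 - 2)*((-29 + 74) + (8 + 1/(-8))) = -7*(45 + (8 - 1/8)) = -7*(45 + 63/8) = -7*423/8 = -2961/8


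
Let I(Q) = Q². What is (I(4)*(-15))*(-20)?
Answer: 4800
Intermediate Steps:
(I(4)*(-15))*(-20) = (4²*(-15))*(-20) = (16*(-15))*(-20) = -240*(-20) = 4800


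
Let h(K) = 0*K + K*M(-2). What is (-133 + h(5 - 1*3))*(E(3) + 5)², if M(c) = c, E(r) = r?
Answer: -8768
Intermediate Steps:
h(K) = -2*K (h(K) = 0*K + K*(-2) = 0 - 2*K = -2*K)
(-133 + h(5 - 1*3))*(E(3) + 5)² = (-133 - 2*(5 - 1*3))*(3 + 5)² = (-133 - 2*(5 - 3))*8² = (-133 - 2*2)*64 = (-133 - 4)*64 = -137*64 = -8768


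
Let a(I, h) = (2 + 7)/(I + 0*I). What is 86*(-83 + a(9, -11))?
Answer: -7052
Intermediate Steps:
a(I, h) = 9/I (a(I, h) = 9/(I + 0) = 9/I)
86*(-83 + a(9, -11)) = 86*(-83 + 9/9) = 86*(-83 + 9*(⅑)) = 86*(-83 + 1) = 86*(-82) = -7052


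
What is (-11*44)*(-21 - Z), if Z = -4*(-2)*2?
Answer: 17908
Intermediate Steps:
Z = 16 (Z = 8*2 = 16)
(-11*44)*(-21 - Z) = (-11*44)*(-21 - 1*16) = -484*(-21 - 16) = -484*(-37) = 17908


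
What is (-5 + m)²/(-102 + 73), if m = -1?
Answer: -36/29 ≈ -1.2414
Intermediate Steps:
(-5 + m)²/(-102 + 73) = (-5 - 1)²/(-102 + 73) = (-6)²/(-29) = 36*(-1/29) = -36/29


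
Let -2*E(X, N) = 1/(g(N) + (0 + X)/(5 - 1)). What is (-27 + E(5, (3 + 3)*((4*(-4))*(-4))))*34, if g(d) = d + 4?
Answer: -1429394/1557 ≈ -918.04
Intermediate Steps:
g(d) = 4 + d
E(X, N) = -1/(2*(4 + N + X/4)) (E(X, N) = -1/(2*((4 + N) + (0 + X)/(5 - 1))) = -1/(2*((4 + N) + X/4)) = -1/(2*(4 + N + X/4)))
(-27 + E(5, (3 + 3)*((4*(-4))*(-4))))*34 = (-27 - 2/(16 + 5 + 4*((3 + 3)*((4*(-4))*(-4)))))*34 = (-27 - 2/(16 + 5 + 4*(6*(-16*(-4)))))*34 = (-27 - 2/(16 + 5 + 4*(6*64)))*34 = (-27 - 2/(16 + 5 + 4*384))*34 = (-27 - 2/(16 + 5 + 1536))*34 = (-27 - 2/1557)*34 = -42041/1557*34 = -1429394/1557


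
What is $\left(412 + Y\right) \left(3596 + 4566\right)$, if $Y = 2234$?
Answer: $21596652$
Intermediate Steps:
$\left(412 + Y\right) \left(3596 + 4566\right) = \left(412 + 2234\right) \left(3596 + 4566\right) = 2646 \cdot 8162 = 21596652$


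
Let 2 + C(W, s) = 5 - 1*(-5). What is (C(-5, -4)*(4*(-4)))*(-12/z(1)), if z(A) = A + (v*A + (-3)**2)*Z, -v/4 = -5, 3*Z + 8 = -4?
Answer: -1536/115 ≈ -13.357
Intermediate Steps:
Z = -4 (Z = -8/3 + (1/3)*(-4) = -8/3 - 4/3 = -4)
v = 20 (v = -4*(-5) = 20)
C(W, s) = 8 (C(W, s) = -2 + (5 - 1*(-5)) = -2 + (5 + 5) = -2 + 10 = 8)
z(A) = -36 - 79*A (z(A) = A + (20*A + (-3)**2)*(-4) = A + (20*A + 9)*(-4) = A + (9 + 20*A)*(-4) = A + (-36 - 80*A) = -36 - 79*A)
(C(-5, -4)*(4*(-4)))*(-12/z(1)) = (8*(4*(-4)))*(-12/(-36 - 79*1)) = (8*(-16))*(-12/(-36 - 79)) = -(-1536)/(-115) = -(-1536)*(-1)/115 = -128*12/115 = -1536/115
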